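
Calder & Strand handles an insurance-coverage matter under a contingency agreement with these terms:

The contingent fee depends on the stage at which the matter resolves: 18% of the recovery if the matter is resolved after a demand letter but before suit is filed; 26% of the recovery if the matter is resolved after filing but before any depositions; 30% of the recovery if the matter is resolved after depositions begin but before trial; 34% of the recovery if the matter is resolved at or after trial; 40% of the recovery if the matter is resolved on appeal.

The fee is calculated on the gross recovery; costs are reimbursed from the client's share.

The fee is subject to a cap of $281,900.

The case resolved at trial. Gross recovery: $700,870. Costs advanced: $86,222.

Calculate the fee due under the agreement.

Fee base is the gross recovery, $700,870; costs are reimbursed separately.
The matter resolved at trial, so the 34% rate applies.
$700,870 × 34% = $238,295.80
$238,295.80 is under the $281,900 cap.

$238,295.80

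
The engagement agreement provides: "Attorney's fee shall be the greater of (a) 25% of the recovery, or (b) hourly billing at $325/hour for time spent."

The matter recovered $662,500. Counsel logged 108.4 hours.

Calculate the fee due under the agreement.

$165,625.00

(a) 25% of $662,500 = $165,625.00
(b) 108.4 × $325 = $35,230.00
The greater is (a): $165,625.00.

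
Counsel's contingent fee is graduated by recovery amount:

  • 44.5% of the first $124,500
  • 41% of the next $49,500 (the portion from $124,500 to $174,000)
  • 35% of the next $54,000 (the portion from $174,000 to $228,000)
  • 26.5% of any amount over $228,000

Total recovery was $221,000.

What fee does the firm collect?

First $124,500 at 44.5% = $55,402.50
Next $49,500 at 41% = $20,295.00
Remaining $47,000 at 35% = $16,450.00
Fee: $55,402.50 + $20,295.00 + $16,450.00 = $92,147.50

$92,147.50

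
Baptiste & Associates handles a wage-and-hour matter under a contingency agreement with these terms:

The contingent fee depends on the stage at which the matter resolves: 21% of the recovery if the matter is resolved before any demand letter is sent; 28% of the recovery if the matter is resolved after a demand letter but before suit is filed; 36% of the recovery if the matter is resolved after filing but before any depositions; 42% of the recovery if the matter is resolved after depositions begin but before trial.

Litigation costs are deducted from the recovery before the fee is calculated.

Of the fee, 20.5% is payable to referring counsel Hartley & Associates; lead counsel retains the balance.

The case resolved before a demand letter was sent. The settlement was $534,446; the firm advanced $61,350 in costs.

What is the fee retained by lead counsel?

Fee base (net of costs): $534,446 − $61,350 = $473,096
The matter resolved before a demand letter was sent, so the 21% rate applies.
$473,096 × 21% = $99,350.16
Referral share: 20.5% of $99,350.16 = $20,366.78; lead counsel retains $99,350.16 − $20,366.78 = $78,983.38.

$78,983.38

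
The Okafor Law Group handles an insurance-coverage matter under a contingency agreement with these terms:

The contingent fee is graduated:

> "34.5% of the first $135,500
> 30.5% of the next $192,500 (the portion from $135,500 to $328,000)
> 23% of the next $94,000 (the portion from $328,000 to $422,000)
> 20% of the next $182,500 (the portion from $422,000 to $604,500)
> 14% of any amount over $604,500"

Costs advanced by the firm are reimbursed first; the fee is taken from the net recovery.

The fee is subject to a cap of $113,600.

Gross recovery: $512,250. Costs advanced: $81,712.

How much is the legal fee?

Fee base (net of costs): $512,250 − $81,712 = $430,538
First $135,500 at 34.5% = $46,747.50
Next $192,500 at 30.5% = $58,712.50
Next $94,000 at 23% = $21,620.00
Remaining $8,538 at 20% = $1,707.60
Fee: $46,747.50 + $58,712.50 + $21,620.00 + $1,707.60 = $128,787.60
$128,787.60 exceeds the $113,600 cap, so the fee is capped at $113,600.00.

$113,600.00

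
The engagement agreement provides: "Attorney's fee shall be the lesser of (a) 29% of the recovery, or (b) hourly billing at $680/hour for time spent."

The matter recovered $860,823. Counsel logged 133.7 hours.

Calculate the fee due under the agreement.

$90,916.00

(a) 29% of $860,823 = $249,638.67
(b) 133.7 × $680 = $90,916.00
The lesser is (b): $90,916.00.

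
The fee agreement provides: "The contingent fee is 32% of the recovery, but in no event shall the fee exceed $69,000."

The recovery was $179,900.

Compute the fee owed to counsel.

32% of $179,900 = $57,568.00
That is under the $69,000 cap.

$57,568.00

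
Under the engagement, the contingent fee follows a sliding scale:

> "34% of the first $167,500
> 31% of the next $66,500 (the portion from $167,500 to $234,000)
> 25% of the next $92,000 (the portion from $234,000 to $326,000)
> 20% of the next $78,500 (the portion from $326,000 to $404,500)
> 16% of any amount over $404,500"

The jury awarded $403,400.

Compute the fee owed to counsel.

First $167,500 at 34% = $56,950.00
Next $66,500 at 31% = $20,615.00
Next $92,000 at 25% = $23,000.00
Remaining $77,400 at 20% = $15,480.00
Fee: $56,950.00 + $20,615.00 + $23,000.00 + $15,480.00 = $116,045.00

$116,045.00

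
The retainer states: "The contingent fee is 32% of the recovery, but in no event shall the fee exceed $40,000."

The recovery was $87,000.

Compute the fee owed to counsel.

$27,840.00

32% of $87,000 = $27,840.00
That is under the $40,000 cap.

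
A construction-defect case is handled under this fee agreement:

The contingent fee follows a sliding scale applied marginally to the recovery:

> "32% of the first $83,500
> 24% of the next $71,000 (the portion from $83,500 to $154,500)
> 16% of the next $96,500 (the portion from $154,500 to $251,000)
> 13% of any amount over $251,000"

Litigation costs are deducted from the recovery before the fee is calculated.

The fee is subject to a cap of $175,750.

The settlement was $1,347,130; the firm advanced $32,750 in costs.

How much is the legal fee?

Fee base (net of costs): $1,347,130 − $32,750 = $1,314,380
First $83,500 at 32% = $26,720.00
Next $71,000 at 24% = $17,040.00
Next $96,500 at 16% = $15,440.00
Remaining $1,063,380 at 13% = $138,239.40
Fee: $26,720.00 + $17,040.00 + $15,440.00 + $138,239.40 = $197,439.40
$197,439.40 exceeds the $175,750 cap, so the fee is capped at $175,750.00.

$175,750.00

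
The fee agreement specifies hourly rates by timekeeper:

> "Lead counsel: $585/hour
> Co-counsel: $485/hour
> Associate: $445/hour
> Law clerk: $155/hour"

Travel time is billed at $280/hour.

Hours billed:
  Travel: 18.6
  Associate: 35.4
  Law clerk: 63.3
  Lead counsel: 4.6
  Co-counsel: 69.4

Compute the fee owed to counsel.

$67,122.50

Lead counsel: 4.6 × $585 = $2,691.00
Co-counsel: 69.4 × $485 = $33,659.00
Associate: 35.4 × $445 = $15,753.00
Law clerk: 63.3 × $155 = $9,811.50
Subtotal: $2,691.00 + $33,659.00 + $15,753.00 + $9,811.50 = $61,914.50
Travel: 18.6 × $280 = $5,208.00
Total: $61,914.50 + $5,208.00 = $67,122.50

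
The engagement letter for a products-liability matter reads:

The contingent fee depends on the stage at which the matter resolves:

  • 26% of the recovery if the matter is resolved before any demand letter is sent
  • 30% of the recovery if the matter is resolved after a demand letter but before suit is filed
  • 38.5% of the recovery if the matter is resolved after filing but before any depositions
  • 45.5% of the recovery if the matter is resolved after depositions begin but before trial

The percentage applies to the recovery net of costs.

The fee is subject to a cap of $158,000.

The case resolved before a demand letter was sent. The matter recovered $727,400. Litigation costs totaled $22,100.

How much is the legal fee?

$158,000.00

Fee base (net of costs): $727,400 − $22,100 = $705,300
The matter resolved before a demand letter was sent, so the 26% rate applies.
$705,300 × 26% = $183,378.00
$183,378.00 exceeds the $158,000 cap, so the fee is capped at $158,000.00.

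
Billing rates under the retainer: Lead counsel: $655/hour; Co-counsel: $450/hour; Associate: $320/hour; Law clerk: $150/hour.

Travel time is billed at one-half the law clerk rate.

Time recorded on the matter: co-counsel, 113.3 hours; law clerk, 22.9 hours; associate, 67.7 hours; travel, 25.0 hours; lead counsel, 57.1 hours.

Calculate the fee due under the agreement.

Lead counsel: 57.1 × $655 = $37,400.50
Co-counsel: 113.3 × $450 = $50,985.00
Associate: 67.7 × $320 = $21,664.00
Law clerk: 22.9 × $150 = $3,435.00
Subtotal: $37,400.50 + $50,985.00 + $21,664.00 + $3,435.00 = $113,484.50
Travel: 25.0 × ($150 ÷ 2) = 25.0 × $75.00 = $1,875.00
Total: $113,484.50 + $1,875.00 = $115,359.50

$115,359.50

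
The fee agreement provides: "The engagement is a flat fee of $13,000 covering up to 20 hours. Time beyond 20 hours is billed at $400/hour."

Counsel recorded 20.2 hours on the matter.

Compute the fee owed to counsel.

$13,080.00

Flat fee: $13,000.00
Excess hours: 20.2 − 20 = 0.2
Overrun: 0.2 × $400 = $80.00
Total: $13,000.00 + $80.00 = $13,080.00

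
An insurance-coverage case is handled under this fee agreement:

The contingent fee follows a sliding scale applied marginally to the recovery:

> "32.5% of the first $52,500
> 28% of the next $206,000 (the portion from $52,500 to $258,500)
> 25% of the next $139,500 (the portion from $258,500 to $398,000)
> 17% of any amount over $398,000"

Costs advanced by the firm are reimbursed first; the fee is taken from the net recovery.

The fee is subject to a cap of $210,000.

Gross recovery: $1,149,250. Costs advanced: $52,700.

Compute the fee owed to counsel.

Fee base (net of costs): $1,149,250 − $52,700 = $1,096,550
First $52,500 at 32.5% = $17,062.50
Next $206,000 at 28% = $57,680.00
Next $139,500 at 25% = $34,875.00
Remaining $698,550 at 17% = $118,753.50
Fee: $17,062.50 + $57,680.00 + $34,875.00 + $118,753.50 = $228,371.00
$228,371.00 exceeds the $210,000 cap, so the fee is capped at $210,000.00.

$210,000.00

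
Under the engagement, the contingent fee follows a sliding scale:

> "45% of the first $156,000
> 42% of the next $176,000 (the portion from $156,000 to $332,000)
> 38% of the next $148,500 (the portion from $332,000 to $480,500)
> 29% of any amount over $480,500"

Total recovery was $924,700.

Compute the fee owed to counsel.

First $156,000 at 45% = $70,200.00
Next $176,000 at 42% = $73,920.00
Next $148,500 at 38% = $56,430.00
Remaining $444,200 at 29% = $128,818.00
Fee: $70,200.00 + $73,920.00 + $56,430.00 + $128,818.00 = $329,368.00

$329,368.00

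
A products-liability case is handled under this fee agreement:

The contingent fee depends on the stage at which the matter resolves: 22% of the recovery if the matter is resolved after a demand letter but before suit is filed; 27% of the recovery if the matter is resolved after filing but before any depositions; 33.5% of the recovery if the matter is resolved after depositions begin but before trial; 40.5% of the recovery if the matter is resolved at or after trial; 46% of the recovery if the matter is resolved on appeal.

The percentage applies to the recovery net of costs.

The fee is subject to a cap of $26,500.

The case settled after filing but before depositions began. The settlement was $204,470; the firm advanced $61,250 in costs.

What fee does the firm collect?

Fee base (net of costs): $204,470 − $61,250 = $143,220
The matter settled after filing but before depositions began, so the 27% rate applies.
$143,220 × 27% = $38,669.40
$38,669.40 exceeds the $26,500 cap, so the fee is capped at $26,500.00.

$26,500.00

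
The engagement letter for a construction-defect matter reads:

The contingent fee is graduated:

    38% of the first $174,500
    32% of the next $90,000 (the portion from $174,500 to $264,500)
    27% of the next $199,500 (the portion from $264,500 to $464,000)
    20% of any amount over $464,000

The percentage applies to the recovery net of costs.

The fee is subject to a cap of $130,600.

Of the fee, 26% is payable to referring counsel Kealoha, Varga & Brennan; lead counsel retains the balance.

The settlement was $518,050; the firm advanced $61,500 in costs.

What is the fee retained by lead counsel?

$96,644.00

Fee base (net of costs): $518,050 − $61,500 = $456,550
First $174,500 at 38% = $66,310.00
Next $90,000 at 32% = $28,800.00
Remaining $192,050 at 27% = $51,853.50
Fee: $66,310.00 + $28,800.00 + $51,853.50 = $146,963.50
$146,963.50 exceeds the $130,600 cap, so the fee is capped at $130,600.00.
Referral share: 26% of $130,600.00 = $33,956.00; lead counsel retains $130,600.00 − $33,956.00 = $96,644.00.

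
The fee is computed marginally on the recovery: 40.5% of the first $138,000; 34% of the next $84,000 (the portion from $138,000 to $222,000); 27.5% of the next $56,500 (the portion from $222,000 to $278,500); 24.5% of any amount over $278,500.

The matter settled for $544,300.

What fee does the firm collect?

First $138,000 at 40.5% = $55,890.00
Next $84,000 at 34% = $28,560.00
Next $56,500 at 27.5% = $15,537.50
Remaining $265,800 at 24.5% = $65,121.00
Fee: $55,890.00 + $28,560.00 + $15,537.50 + $65,121.00 = $165,108.50

$165,108.50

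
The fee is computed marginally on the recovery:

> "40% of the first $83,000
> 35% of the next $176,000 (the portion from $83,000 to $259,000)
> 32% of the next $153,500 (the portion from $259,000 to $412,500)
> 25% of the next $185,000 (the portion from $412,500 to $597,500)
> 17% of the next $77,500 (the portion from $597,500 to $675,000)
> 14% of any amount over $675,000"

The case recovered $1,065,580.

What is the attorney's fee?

First $83,000 at 40% = $33,200.00
Next $176,000 at 35% = $61,600.00
Next $153,500 at 32% = $49,120.00
Next $185,000 at 25% = $46,250.00
Next $77,500 at 17% = $13,175.00
Remaining $390,580 at 14% = $54,681.20
Fee: $33,200.00 + $61,600.00 + $49,120.00 + $46,250.00 + $13,175.00 + $54,681.20 = $258,026.20

$258,026.20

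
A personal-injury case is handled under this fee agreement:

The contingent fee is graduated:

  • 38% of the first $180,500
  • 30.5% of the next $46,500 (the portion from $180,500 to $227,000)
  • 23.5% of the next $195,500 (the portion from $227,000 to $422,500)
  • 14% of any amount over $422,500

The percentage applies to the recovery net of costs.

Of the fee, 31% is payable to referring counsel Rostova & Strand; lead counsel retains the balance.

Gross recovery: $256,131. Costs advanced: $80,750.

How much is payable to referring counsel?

$20,659.88

Fee base (net of costs): $256,131 − $80,750 = $175,381
First $175,381 at 38% = $66,644.78
Referral share: 31% of $66,644.78 = $20,659.88; lead counsel retains $66,644.78 − $20,659.88 = $45,984.90.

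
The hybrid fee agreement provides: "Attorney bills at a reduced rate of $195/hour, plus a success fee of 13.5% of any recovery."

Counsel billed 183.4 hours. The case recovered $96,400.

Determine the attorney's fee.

$48,777.00

Hourly: 183.4 × $195 = $35,763.00
Success fee: 13.5% of $96,400 = $13,014.00
Total: $35,763.00 + $13,014.00 = $48,777.00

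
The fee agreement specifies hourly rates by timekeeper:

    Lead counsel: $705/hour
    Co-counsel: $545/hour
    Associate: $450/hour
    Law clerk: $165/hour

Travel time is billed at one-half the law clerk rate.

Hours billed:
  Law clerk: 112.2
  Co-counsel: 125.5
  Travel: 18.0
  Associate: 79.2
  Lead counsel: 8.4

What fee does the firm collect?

Lead counsel: 8.4 × $705 = $5,922.00
Co-counsel: 125.5 × $545 = $68,397.50
Associate: 79.2 × $450 = $35,640.00
Law clerk: 112.2 × $165 = $18,513.00
Subtotal: $5,922.00 + $68,397.50 + $35,640.00 + $18,513.00 = $128,472.50
Travel: 18.0 × ($165 ÷ 2) = 18.0 × $82.50 = $1,485.00
Total: $128,472.50 + $1,485.00 = $129,957.50

$129,957.50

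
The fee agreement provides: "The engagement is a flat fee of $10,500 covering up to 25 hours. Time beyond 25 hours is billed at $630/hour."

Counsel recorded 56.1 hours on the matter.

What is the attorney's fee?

$30,093.00

Flat fee: $10,500.00
Excess hours: 56.1 − 25 = 31.1
Overrun: 31.1 × $630 = $19,593.00
Total: $10,500.00 + $19,593.00 = $30,093.00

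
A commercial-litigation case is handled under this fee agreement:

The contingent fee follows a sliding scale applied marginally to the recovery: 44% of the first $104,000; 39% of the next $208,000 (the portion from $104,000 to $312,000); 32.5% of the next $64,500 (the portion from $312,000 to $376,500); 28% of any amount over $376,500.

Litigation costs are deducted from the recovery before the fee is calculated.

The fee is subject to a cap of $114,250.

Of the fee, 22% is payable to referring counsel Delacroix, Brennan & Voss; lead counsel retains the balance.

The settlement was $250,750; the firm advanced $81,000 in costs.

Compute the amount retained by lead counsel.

$55,693.95

Fee base (net of costs): $250,750 − $81,000 = $169,750
First $104,000 at 44% = $45,760.00
Remaining $65,750 at 39% = $25,642.50
Fee: $45,760.00 + $25,642.50 = $71,402.50
$71,402.50 is under the $114,250 cap.
Referral share: 22% of $71,402.50 = $15,708.55; lead counsel retains $71,402.50 − $15,708.55 = $55,693.95.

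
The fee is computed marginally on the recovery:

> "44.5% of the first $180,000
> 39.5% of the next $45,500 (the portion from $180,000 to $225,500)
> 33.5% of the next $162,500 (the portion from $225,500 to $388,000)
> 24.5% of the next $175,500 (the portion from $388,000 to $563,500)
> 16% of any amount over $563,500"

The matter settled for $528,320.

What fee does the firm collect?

$186,888.40

First $180,000 at 44.5% = $80,100.00
Next $45,500 at 39.5% = $17,972.50
Next $162,500 at 33.5% = $54,437.50
Remaining $140,320 at 24.5% = $34,378.40
Fee: $80,100.00 + $17,972.50 + $54,437.50 + $34,378.40 = $186,888.40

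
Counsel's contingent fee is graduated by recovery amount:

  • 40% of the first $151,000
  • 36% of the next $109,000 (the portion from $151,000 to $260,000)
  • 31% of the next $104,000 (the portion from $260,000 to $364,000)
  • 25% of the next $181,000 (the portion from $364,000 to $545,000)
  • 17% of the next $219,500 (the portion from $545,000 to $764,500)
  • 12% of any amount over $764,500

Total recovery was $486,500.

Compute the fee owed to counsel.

$162,505.00

First $151,000 at 40% = $60,400.00
Next $109,000 at 36% = $39,240.00
Next $104,000 at 31% = $32,240.00
Remaining $122,500 at 25% = $30,625.00
Fee: $60,400.00 + $39,240.00 + $32,240.00 + $30,625.00 = $162,505.00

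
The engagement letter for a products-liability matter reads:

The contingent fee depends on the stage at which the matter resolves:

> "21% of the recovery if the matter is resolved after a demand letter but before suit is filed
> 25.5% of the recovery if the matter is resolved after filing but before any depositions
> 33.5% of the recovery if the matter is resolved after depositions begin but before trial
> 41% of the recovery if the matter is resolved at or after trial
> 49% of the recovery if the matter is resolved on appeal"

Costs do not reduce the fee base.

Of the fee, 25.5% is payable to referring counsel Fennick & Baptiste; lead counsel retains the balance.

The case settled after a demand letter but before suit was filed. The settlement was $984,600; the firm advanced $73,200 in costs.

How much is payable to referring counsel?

$52,725.33

Fee base is the gross recovery, $984,600; costs are reimbursed separately.
The matter settled after a demand letter but before suit was filed, so the 21% rate applies.
$984,600 × 21% = $206,766.00
Referral share: 25.5% of $206,766.00 = $52,725.33; lead counsel retains $206,766.00 − $52,725.33 = $154,040.67.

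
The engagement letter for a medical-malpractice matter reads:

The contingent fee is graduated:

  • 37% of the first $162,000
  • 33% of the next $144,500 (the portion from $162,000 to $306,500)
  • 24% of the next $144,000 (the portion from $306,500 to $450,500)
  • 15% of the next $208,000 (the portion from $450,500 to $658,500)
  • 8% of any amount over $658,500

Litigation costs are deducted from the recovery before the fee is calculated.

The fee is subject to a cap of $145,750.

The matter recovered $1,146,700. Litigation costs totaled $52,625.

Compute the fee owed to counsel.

Fee base (net of costs): $1,146,700 − $52,625 = $1,094,075
First $162,000 at 37% = $59,940.00
Next $144,500 at 33% = $47,685.00
Next $144,000 at 24% = $34,560.00
Next $208,000 at 15% = $31,200.00
Remaining $435,575 at 8% = $34,846.00
Fee: $59,940.00 + $47,685.00 + $34,560.00 + $31,200.00 + $34,846.00 = $208,231.00
$208,231.00 exceeds the $145,750 cap, so the fee is capped at $145,750.00.

$145,750.00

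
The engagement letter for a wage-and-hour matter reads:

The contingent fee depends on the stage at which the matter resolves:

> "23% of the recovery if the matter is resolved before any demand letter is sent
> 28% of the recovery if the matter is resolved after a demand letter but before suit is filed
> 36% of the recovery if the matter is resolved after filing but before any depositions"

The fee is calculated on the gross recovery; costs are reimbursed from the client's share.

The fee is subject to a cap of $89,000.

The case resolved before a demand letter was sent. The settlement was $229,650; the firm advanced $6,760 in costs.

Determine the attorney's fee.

Fee base is the gross recovery, $229,650; costs are reimbursed separately.
The matter resolved before a demand letter was sent, so the 23% rate applies.
$229,650 × 23% = $52,819.50
$52,819.50 is under the $89,000 cap.

$52,819.50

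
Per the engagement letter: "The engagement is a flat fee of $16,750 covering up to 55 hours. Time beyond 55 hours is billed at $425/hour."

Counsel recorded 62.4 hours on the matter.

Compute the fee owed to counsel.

Flat fee: $16,750.00
Excess hours: 62.4 − 55 = 7.4
Overrun: 7.4 × $425 = $3,145.00
Total: $16,750.00 + $3,145.00 = $19,895.00

$19,895.00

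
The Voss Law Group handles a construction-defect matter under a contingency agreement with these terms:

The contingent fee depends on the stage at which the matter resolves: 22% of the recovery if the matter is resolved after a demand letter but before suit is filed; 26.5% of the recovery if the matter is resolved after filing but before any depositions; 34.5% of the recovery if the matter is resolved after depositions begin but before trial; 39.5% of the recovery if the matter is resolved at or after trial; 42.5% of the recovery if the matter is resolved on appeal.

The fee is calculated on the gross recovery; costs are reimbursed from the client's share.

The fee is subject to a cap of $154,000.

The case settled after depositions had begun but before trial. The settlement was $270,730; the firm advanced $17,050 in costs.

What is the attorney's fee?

Fee base is the gross recovery, $270,730; costs are reimbursed separately.
The matter settled after depositions had begun but before trial, so the 34.5% rate applies.
$270,730 × 34.5% = $93,401.85
$93,401.85 is under the $154,000 cap.

$93,401.85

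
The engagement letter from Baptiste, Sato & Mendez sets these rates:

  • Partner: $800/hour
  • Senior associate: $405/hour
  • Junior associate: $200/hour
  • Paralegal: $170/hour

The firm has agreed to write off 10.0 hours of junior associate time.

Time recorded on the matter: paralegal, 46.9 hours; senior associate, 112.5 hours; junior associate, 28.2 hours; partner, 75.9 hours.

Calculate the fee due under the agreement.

Partner: 75.9 × $800 = $60,720.00
Senior associate: 112.5 × $405 = $45,562.50
Junior associate: 28.2 × $200 = $5,640.00
Paralegal: 46.9 × $170 = $7,973.00
Subtotal: $119,895.50
Write-off: 10.0 × $200 = $2,000.00
Total: $119,895.50 − $2,000.00 = $117,895.50

$117,895.50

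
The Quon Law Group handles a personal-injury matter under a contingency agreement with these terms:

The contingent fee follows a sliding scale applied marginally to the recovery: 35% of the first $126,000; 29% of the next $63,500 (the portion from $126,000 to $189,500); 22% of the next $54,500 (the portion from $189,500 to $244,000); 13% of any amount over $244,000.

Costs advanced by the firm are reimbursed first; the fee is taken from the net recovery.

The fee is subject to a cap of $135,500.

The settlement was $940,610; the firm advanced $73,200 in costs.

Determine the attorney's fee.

$135,500.00

Fee base (net of costs): $940,610 − $73,200 = $867,410
First $126,000 at 35% = $44,100.00
Next $63,500 at 29% = $18,415.00
Next $54,500 at 22% = $11,990.00
Remaining $623,410 at 13% = $81,043.30
Fee: $44,100.00 + $18,415.00 + $11,990.00 + $81,043.30 = $155,548.30
$155,548.30 exceeds the $135,500 cap, so the fee is capped at $135,500.00.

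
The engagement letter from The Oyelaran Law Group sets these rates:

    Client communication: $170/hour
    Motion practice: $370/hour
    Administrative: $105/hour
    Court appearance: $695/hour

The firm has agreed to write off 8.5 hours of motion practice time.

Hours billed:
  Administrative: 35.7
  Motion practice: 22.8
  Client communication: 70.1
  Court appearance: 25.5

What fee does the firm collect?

$38,679.00

Client communication: 70.1 × $170 = $11,917.00
Motion practice: 22.8 × $370 = $8,436.00
Administrative: 35.7 × $105 = $3,748.50
Court appearance: 25.5 × $695 = $17,722.50
Subtotal: $41,824.00
Write-off: 8.5 × $370 = $3,145.00
Total: $41,824.00 − $3,145.00 = $38,679.00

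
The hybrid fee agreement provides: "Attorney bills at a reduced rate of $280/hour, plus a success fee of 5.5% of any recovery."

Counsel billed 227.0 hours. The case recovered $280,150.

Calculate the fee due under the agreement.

$78,968.25

Hourly: 227.0 × $280 = $63,560.00
Success fee: 5.5% of $280,150 = $15,408.25
Total: $63,560.00 + $15,408.25 = $78,968.25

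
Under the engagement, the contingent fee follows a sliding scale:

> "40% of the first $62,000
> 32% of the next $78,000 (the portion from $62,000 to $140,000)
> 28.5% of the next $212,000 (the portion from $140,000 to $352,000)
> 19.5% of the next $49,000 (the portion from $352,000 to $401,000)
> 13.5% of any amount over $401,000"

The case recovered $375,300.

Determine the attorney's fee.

$114,723.50

First $62,000 at 40% = $24,800.00
Next $78,000 at 32% = $24,960.00
Next $212,000 at 28.5% = $60,420.00
Remaining $23,300 at 19.5% = $4,543.50
Fee: $24,800.00 + $24,960.00 + $60,420.00 + $4,543.50 = $114,723.50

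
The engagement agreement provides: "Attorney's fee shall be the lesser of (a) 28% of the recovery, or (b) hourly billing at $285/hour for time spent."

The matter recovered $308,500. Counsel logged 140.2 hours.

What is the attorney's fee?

(a) 28% of $308,500 = $86,380.00
(b) 140.2 × $285 = $39,957.00
The lesser is (b): $39,957.00.

$39,957.00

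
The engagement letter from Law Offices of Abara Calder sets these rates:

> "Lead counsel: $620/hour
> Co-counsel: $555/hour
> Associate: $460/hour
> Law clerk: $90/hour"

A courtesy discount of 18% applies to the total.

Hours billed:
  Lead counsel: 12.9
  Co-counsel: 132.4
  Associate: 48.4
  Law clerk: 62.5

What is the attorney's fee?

Lead counsel: 12.9 × $620 = $7,998.00
Co-counsel: 132.4 × $555 = $73,482.00
Associate: 48.4 × $460 = $22,264.00
Law clerk: 62.5 × $90 = $5,625.00
Subtotal: $109,369.00
Less 18% discount: −$19,686.42
Total: $109,369.00 − $19,686.42 = $89,682.58

$89,682.58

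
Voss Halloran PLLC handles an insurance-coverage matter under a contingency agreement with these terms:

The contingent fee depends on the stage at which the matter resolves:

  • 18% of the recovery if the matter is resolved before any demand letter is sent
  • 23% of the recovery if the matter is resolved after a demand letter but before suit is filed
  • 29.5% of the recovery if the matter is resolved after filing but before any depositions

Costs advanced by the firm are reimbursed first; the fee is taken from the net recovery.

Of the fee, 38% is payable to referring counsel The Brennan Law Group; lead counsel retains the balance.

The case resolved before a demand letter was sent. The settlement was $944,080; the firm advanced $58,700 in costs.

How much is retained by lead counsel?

$98,808.41

Fee base (net of costs): $944,080 − $58,700 = $885,380
The matter resolved before a demand letter was sent, so the 18% rate applies.
$885,380 × 18% = $159,368.40
Referral share: 38% of $159,368.40 = $60,559.99; lead counsel retains $159,368.40 − $60,559.99 = $98,808.41.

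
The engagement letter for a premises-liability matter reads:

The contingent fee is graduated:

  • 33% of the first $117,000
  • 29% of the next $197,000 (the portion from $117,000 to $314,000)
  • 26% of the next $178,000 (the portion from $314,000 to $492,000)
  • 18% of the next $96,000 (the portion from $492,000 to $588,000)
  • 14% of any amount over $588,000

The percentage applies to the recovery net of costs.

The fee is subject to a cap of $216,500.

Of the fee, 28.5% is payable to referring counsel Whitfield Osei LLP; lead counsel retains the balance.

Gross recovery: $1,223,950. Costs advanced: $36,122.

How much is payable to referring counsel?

Fee base (net of costs): $1,223,950 − $36,122 = $1,187,828
First $117,000 at 33% = $38,610.00
Next $197,000 at 29% = $57,130.00
Next $178,000 at 26% = $46,280.00
Next $96,000 at 18% = $17,280.00
Remaining $599,828 at 14% = $83,975.92
Fee: $38,610.00 + $57,130.00 + $46,280.00 + $17,280.00 + $83,975.92 = $243,275.92
$243,275.92 exceeds the $216,500 cap, so the fee is capped at $216,500.00.
Referral share: 28.5% of $216,500.00 = $61,702.50; lead counsel retains $216,500.00 − $61,702.50 = $154,797.50.

$61,702.50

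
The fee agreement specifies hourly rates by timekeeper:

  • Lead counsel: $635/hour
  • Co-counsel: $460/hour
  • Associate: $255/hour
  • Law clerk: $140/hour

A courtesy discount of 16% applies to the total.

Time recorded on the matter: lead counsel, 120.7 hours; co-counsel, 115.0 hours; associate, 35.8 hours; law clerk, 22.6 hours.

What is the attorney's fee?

Lead counsel: 120.7 × $635 = $76,644.50
Co-counsel: 115.0 × $460 = $52,900.00
Associate: 35.8 × $255 = $9,129.00
Law clerk: 22.6 × $140 = $3,164.00
Subtotal: $141,837.50
Less 16% discount: −$22,694.00
Total: $141,837.50 − $22,694.00 = $119,143.50

$119,143.50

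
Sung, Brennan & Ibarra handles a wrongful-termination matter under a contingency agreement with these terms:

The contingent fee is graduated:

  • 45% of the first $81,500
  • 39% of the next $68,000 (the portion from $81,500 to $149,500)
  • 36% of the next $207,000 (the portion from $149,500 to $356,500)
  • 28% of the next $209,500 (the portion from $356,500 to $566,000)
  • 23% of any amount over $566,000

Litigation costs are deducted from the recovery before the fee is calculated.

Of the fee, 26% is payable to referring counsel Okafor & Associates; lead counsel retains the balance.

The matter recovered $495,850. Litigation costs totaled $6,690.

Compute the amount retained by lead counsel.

Fee base (net of costs): $495,850 − $6,690 = $489,160
First $81,500 at 45% = $36,675.00
Next $68,000 at 39% = $26,520.00
Next $207,000 at 36% = $74,520.00
Remaining $132,660 at 28% = $37,144.80
Fee: $36,675.00 + $26,520.00 + $74,520.00 + $37,144.80 = $174,859.80
Referral share: 26% of $174,859.80 = $45,463.55; lead counsel retains $174,859.80 − $45,463.55 = $129,396.25.

$129,396.25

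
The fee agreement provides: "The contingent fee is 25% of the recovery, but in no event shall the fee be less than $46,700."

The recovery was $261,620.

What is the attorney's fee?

$65,405.00

25% of $261,620 = $65,405.00
That exceeds the $46,700 minimum.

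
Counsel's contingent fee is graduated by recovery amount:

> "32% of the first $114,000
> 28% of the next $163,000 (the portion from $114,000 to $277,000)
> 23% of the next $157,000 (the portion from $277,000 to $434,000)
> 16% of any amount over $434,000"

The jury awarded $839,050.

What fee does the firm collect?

First $114,000 at 32% = $36,480.00
Next $163,000 at 28% = $45,640.00
Next $157,000 at 23% = $36,110.00
Remaining $405,050 at 16% = $64,808.00
Fee: $36,480.00 + $45,640.00 + $36,110.00 + $64,808.00 = $183,038.00

$183,038.00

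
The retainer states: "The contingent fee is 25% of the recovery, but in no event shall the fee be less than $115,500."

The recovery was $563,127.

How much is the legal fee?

25% of $563,127 = $140,781.75
That exceeds the $115,500 minimum.

$140,781.75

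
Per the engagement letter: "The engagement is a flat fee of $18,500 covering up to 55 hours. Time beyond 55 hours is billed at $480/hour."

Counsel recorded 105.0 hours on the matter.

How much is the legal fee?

$42,500.00

Flat fee: $18,500.00
Excess hours: 105.0 − 55 = 50.0
Overrun: 50.0 × $480 = $24,000.00
Total: $18,500.00 + $24,000.00 = $42,500.00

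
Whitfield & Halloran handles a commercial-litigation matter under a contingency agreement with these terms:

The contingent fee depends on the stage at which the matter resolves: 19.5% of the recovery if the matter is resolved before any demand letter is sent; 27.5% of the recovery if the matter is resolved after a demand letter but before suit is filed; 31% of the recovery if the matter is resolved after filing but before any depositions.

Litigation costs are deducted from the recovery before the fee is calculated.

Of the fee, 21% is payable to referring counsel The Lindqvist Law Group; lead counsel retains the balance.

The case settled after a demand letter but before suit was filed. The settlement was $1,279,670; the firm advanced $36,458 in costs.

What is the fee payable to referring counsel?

Fee base (net of costs): $1,279,670 − $36,458 = $1,243,212
The matter settled after a demand letter but before suit was filed, so the 27.5% rate applies.
$1,243,212 × 27.5% = $341,883.30
Referral share: 21% of $341,883.30 = $71,795.49; lead counsel retains $341,883.30 − $71,795.49 = $270,087.81.

$71,795.49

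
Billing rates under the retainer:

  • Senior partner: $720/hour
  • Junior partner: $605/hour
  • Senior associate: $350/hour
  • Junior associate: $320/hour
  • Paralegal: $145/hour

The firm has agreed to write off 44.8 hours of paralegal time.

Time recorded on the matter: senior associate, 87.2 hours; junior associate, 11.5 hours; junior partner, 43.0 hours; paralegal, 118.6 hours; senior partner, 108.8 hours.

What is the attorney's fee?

Senior partner: 108.8 × $720 = $78,336.00
Junior partner: 43.0 × $605 = $26,015.00
Senior associate: 87.2 × $350 = $30,520.00
Junior associate: 11.5 × $320 = $3,680.00
Paralegal: 118.6 × $145 = $17,197.00
Subtotal: $155,748.00
Write-off: 44.8 × $145 = $6,496.00
Total: $155,748.00 − $6,496.00 = $149,252.00

$149,252.00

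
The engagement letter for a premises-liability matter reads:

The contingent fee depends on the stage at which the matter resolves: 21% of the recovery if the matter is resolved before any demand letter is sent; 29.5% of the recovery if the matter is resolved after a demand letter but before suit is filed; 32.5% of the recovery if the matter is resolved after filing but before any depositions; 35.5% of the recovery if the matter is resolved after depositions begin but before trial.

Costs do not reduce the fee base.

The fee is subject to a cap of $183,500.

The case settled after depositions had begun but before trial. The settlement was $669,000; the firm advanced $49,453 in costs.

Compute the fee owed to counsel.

$183,500.00

Fee base is the gross recovery, $669,000; costs are reimbursed separately.
The matter settled after depositions had begun but before trial, so the 35.5% rate applies.
$669,000 × 35.5% = $237,495.00
$237,495.00 exceeds the $183,500 cap, so the fee is capped at $183,500.00.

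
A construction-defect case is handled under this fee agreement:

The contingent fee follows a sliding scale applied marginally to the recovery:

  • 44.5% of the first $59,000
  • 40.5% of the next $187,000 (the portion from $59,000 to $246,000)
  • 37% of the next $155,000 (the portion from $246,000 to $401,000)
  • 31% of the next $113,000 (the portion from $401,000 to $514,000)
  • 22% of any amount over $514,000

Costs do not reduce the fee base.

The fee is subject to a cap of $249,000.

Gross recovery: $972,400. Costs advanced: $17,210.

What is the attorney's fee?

$249,000.00

Fee base is the gross recovery, $972,400; costs are reimbursed separately.
First $59,000 at 44.5% = $26,255.00
Next $187,000 at 40.5% = $75,735.00
Next $155,000 at 37% = $57,350.00
Next $113,000 at 31% = $35,030.00
Remaining $458,400 at 22% = $100,848.00
Fee: $26,255.00 + $75,735.00 + $57,350.00 + $35,030.00 + $100,848.00 = $295,218.00
$295,218.00 exceeds the $249,000 cap, so the fee is capped at $249,000.00.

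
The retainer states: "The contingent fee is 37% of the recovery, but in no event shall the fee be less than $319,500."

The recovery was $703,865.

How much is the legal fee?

$319,500.00

37% of $703,865 = $260,430.05
That is below the $319,500 minimum, so the minimum applies.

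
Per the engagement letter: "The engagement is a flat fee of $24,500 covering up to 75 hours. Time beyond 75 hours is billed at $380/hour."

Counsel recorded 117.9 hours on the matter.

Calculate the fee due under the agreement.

Flat fee: $24,500.00
Excess hours: 117.9 − 75 = 42.9
Overrun: 42.9 × $380 = $16,302.00
Total: $24,500.00 + $16,302.00 = $40,802.00

$40,802.00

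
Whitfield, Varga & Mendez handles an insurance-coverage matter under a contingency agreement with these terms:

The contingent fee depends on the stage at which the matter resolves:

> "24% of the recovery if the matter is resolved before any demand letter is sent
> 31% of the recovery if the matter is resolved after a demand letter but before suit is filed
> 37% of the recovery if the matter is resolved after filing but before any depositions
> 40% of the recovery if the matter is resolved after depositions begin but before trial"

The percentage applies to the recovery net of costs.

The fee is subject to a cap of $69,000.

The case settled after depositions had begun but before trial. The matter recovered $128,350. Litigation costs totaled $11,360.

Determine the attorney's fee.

$46,796.00

Fee base (net of costs): $128,350 − $11,360 = $116,990
The matter settled after depositions had begun but before trial, so the 40% rate applies.
$116,990 × 40% = $46,796.00
$46,796.00 is under the $69,000 cap.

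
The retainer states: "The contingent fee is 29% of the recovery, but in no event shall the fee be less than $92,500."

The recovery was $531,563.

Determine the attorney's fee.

29% of $531,563 = $154,153.27
That exceeds the $92,500 minimum.

$154,153.27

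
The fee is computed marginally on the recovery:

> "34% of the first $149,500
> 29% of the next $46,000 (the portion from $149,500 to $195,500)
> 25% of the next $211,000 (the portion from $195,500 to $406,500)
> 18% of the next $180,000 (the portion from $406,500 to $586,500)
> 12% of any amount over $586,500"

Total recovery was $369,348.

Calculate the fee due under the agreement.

First $149,500 at 34% = $50,830.00
Next $46,000 at 29% = $13,340.00
Remaining $173,848 at 25% = $43,462.00
Fee: $50,830.00 + $13,340.00 + $43,462.00 = $107,632.00

$107,632.00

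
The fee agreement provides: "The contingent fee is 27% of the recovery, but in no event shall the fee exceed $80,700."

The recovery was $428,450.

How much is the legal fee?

27% of $428,450 = $115,681.50
That exceeds the $80,700 cap, so the fee is capped at $80,700.

$80,700.00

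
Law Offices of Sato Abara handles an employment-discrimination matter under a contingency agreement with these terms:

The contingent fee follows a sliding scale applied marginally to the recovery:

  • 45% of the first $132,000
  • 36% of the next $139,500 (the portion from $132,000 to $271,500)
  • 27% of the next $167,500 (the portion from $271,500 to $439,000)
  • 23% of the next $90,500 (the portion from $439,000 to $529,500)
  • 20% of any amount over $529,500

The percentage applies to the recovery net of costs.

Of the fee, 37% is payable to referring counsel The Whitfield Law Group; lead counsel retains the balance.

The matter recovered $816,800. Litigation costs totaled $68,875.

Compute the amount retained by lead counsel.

Fee base (net of costs): $816,800 − $68,875 = $747,925
First $132,000 at 45% = $59,400.00
Next $139,500 at 36% = $50,220.00
Next $167,500 at 27% = $45,225.00
Next $90,500 at 23% = $20,815.00
Remaining $218,425 at 20% = $43,685.00
Fee: $59,400.00 + $50,220.00 + $45,225.00 + $20,815.00 + $43,685.00 = $219,345.00
Referral share: 37% of $219,345.00 = $81,157.65; lead counsel retains $219,345.00 − $81,157.65 = $138,187.35.

$138,187.35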